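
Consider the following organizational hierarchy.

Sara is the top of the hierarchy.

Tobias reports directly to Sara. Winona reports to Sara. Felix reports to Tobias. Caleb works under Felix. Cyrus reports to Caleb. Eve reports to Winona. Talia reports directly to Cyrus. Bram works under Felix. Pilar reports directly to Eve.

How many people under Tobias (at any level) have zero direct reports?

2

The people in Tobias's organization with no one reporting to them are Bram, Talia. That is 2.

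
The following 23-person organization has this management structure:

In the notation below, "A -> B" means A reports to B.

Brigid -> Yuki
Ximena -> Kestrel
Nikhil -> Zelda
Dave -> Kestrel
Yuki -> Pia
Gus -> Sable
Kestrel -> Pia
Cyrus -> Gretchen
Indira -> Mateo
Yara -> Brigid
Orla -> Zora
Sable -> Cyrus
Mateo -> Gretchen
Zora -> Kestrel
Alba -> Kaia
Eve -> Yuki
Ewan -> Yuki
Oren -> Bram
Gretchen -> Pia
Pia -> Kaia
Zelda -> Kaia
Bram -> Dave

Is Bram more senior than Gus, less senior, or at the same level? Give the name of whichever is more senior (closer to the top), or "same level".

Bram

Bram is 4 levels below Kaia; Gus is 5. Bram is higher.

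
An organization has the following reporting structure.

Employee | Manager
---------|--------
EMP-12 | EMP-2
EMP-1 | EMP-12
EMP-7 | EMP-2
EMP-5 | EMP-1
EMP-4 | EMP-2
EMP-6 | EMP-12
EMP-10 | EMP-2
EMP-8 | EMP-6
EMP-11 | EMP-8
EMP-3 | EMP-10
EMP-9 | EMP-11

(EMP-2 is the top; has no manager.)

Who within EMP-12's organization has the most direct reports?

EMP-12

Direct-report counts within EMP-12's organization: EMP-12 has 2; EMP-6 has 1; EMP-8 has 1; EMP-11 has 1; EMP-1 has 1. The largest is 2, held by EMP-12.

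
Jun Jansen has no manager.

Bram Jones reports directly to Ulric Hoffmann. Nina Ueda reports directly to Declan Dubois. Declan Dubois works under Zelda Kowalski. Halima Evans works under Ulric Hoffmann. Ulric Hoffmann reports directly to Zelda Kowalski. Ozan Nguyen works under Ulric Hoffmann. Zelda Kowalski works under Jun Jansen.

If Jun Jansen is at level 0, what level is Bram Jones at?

3

Chain from Bram Jones up to Jun Jansen: Bram Jones → Ulric Hoffmann → Zelda Kowalski → Jun Jansen. That is 3 steps up, so Bram Jones is 3 levels below Jun Jansen.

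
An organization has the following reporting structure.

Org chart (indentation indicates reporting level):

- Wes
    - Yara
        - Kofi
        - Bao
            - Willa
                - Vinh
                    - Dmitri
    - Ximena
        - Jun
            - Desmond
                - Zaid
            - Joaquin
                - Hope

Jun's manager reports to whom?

Jun reports to Ximena, and Ximena reports to Wes. So Jun's skip-level manager is Wes.

Wes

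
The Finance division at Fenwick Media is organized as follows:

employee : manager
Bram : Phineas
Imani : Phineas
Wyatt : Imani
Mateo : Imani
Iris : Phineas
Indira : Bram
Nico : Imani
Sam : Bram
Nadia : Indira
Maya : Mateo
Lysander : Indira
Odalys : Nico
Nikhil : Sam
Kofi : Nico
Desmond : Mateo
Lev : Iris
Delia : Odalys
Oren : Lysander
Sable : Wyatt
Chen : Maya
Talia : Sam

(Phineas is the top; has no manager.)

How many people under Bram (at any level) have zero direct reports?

The people in Bram's organization with no one reporting to them are Talia, Nikhil, Oren, Nadia. That is 4.

4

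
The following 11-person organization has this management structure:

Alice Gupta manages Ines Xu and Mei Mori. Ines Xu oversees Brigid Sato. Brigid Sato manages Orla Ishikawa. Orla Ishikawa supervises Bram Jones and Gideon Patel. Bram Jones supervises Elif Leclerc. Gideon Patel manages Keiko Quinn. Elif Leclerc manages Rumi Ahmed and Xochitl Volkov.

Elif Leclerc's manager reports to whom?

Elif Leclerc reports to Bram Jones, and Bram Jones reports to Orla Ishikawa. So Elif Leclerc's skip-level manager is Orla Ishikawa.

Orla Ishikawa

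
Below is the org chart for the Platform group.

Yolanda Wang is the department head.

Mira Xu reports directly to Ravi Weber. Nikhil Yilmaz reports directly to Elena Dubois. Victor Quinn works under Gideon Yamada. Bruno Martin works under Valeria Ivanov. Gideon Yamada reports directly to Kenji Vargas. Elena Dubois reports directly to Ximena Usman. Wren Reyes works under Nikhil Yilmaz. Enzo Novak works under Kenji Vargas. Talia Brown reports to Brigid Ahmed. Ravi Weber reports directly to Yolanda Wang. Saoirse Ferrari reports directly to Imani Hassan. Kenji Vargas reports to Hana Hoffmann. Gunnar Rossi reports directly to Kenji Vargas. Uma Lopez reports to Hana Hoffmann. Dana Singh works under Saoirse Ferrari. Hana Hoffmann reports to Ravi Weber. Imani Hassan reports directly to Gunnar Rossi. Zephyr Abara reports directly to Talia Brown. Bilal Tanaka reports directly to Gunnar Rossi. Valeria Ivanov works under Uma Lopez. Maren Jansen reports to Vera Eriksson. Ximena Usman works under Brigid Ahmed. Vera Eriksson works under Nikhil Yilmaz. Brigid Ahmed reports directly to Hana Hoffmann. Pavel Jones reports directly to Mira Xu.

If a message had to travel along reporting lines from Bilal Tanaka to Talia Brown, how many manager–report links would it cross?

Bilal Tanaka is 3 levels below Hana Hoffmann, and Talia Brown is 2 levels below Hana Hoffmann (their lowest common manager). The shortest path runs up from Bilal Tanaka to Hana Hoffmann and back down to Talia Brown: 3 + 2 = 5 links.

5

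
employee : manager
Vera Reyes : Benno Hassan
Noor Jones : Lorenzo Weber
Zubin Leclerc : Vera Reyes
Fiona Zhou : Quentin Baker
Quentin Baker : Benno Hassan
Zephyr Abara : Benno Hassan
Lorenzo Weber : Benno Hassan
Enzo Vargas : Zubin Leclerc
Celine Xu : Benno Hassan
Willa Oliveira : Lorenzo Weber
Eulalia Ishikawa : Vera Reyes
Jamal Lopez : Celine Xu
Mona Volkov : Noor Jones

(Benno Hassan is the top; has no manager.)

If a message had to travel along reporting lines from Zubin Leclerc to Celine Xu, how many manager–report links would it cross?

Zubin Leclerc is 2 levels below Benno Hassan, and Celine Xu is 1 level below Benno Hassan (their lowest common manager). The shortest path runs up from Zubin Leclerc to Benno Hassan and back down to Celine Xu: 2 + 1 = 3 links.

3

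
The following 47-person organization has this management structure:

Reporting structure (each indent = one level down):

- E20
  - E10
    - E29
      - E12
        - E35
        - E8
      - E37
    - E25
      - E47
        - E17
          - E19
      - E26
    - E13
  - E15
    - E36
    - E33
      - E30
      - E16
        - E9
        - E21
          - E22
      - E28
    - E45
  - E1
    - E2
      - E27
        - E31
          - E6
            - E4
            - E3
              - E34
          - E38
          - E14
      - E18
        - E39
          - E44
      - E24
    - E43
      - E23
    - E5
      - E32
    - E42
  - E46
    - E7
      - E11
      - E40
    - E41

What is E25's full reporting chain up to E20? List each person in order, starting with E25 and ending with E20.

E25 reports to E10. E10 reports to E20. E20 is at the top.

E25 -> E10 -> E20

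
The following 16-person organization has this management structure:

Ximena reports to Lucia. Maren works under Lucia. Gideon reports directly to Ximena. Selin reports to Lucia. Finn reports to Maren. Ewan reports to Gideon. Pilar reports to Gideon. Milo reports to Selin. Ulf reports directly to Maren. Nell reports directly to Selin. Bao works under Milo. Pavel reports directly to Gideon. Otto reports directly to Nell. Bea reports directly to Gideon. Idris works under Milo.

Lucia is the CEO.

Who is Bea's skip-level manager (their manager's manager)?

Ximena

Bea reports to Gideon, and Gideon reports to Ximena. So Bea's skip-level manager is Ximena.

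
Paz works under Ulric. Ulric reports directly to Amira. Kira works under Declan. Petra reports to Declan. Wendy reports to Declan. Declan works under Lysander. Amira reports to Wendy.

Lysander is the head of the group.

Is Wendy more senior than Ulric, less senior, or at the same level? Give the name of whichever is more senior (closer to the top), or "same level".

Wendy

Wendy is 2 levels below Lysander; Ulric is 4. Wendy is higher.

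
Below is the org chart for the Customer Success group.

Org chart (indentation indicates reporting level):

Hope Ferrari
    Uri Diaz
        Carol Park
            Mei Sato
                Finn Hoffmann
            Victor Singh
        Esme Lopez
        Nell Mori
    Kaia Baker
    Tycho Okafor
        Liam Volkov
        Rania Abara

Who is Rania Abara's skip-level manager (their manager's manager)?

Hope Ferrari

Rania Abara reports to Tycho Okafor, and Tycho Okafor reports to Hope Ferrari. So Rania Abara's skip-level manager is Hope Ferrari.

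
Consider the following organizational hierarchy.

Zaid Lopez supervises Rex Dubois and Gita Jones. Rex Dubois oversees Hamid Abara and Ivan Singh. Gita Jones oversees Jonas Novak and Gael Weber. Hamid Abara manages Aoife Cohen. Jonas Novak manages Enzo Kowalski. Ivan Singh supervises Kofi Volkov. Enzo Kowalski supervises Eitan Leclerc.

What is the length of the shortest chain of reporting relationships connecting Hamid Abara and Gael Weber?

4

Hamid Abara is 2 levels below Zaid Lopez, and Gael Weber is 2 levels below Zaid Lopez (their lowest common manager). The shortest path runs up from Hamid Abara to Zaid Lopez and back down to Gael Weber: 2 + 2 = 4 links.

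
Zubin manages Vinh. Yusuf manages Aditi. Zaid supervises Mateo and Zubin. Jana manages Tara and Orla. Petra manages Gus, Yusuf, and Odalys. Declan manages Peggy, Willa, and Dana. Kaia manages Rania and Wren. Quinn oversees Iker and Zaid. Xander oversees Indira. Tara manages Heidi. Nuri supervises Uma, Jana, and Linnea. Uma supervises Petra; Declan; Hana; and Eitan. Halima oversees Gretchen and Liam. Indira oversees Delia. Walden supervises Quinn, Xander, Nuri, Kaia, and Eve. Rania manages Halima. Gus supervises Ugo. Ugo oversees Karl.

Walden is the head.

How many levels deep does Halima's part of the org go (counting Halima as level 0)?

The longest chain under Halima runs Halima → Liam, which is 1 level below Halima.

1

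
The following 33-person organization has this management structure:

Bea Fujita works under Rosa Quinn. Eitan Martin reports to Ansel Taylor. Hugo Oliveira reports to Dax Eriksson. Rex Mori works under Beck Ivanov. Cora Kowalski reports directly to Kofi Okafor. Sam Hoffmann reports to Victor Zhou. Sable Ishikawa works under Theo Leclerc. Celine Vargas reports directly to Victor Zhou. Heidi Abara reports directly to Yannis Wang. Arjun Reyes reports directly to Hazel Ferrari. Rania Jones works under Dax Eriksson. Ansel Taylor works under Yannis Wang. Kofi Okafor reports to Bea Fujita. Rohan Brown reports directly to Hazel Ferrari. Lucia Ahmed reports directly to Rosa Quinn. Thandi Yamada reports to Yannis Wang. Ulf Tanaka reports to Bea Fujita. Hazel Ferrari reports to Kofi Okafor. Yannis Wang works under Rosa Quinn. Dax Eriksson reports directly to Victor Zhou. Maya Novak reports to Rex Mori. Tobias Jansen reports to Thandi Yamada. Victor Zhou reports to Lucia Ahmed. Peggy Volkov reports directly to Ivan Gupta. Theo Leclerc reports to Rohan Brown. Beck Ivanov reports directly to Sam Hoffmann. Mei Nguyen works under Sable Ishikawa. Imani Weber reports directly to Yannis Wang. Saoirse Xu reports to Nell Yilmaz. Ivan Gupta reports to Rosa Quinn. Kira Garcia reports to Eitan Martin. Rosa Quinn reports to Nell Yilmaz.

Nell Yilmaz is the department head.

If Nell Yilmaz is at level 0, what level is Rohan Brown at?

5

Chain from Rohan Brown up to Nell Yilmaz: Rohan Brown → Hazel Ferrari → Kofi Okafor → Bea Fujita → Rosa Quinn → Nell Yilmaz. That is 5 steps up, so Rohan Brown is 5 levels below Nell Yilmaz.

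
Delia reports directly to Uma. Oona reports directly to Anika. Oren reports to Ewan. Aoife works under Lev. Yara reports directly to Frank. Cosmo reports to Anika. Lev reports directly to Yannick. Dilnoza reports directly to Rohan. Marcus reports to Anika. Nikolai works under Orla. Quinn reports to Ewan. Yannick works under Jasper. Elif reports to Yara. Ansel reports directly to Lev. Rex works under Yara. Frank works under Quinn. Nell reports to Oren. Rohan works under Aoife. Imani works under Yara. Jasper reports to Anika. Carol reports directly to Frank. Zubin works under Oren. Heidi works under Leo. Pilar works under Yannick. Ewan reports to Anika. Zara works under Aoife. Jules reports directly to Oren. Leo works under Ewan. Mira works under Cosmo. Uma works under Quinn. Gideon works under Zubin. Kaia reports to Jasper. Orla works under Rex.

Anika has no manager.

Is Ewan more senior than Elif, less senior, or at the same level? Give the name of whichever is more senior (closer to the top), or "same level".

Ewan

Ewan is 1 level below Anika; Elif is 5. Ewan is higher.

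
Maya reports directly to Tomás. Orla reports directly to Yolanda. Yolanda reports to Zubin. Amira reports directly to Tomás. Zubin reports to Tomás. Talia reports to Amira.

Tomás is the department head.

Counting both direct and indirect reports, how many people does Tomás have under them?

Tomás directly manages Amira, Zubin, Maya. Under Amira: Talia (1). Under Zubin: Yolanda, Orla (2). Maya has no reports. So Tomás's organization is 3 direct reports plus everyone under them: 2 + 3 + 1 = 6.

6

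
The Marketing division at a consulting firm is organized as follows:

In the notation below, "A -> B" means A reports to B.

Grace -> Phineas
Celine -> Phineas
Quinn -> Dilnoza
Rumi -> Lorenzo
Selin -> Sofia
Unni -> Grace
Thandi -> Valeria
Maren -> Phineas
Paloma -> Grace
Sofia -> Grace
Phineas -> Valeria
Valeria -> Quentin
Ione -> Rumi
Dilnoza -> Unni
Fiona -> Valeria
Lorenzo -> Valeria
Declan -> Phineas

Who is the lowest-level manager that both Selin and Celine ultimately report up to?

Phineas

Selin's chain of managers is Sofia, Grace, Phineas, Valeria, Quentin. Celine's chain of managers is Phineas, Valeria, Quentin. The first manager that appears in both chains is Phineas.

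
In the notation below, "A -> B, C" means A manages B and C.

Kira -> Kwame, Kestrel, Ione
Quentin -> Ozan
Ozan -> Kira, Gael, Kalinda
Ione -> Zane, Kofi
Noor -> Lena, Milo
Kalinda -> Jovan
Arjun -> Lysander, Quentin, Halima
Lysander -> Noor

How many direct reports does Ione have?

2

Ione directly manages Zane, Kofi. That is 2 direct reports.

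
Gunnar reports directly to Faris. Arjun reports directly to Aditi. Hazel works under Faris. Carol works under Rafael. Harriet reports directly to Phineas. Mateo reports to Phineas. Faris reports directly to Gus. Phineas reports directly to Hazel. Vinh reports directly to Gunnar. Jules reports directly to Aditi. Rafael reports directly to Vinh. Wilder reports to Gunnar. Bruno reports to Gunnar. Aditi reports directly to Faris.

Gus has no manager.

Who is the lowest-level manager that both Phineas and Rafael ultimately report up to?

Phineas's chain of managers is Hazel, Faris, Gus. Rafael's chain of managers is Vinh, Gunnar, Faris, Gus. The first manager that appears in both chains is Faris.

Faris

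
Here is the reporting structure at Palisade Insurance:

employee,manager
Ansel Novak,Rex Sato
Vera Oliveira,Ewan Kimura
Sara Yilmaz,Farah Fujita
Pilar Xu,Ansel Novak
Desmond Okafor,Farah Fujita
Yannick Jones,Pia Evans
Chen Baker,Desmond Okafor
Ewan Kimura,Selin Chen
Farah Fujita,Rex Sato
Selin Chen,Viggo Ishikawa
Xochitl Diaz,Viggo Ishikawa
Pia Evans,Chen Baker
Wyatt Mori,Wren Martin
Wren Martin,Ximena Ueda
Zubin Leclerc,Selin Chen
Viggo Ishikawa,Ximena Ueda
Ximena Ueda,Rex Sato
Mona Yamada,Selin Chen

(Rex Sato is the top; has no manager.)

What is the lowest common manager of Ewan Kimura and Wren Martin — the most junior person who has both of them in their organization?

Ximena Ueda

Ewan Kimura's chain of managers is Selin Chen, Viggo Ishikawa, Ximena Ueda, Rex Sato. Wren Martin's chain of managers is Ximena Ueda, Rex Sato. The first manager that appears in both chains is Ximena Ueda.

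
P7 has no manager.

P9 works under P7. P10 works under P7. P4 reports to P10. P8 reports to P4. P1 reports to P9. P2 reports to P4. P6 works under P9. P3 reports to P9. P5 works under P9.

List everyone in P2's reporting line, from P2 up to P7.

P2 reports to P4. P4 reports to P10. P10 reports to P7. P7 is at the top.

P2 -> P4 -> P10 -> P7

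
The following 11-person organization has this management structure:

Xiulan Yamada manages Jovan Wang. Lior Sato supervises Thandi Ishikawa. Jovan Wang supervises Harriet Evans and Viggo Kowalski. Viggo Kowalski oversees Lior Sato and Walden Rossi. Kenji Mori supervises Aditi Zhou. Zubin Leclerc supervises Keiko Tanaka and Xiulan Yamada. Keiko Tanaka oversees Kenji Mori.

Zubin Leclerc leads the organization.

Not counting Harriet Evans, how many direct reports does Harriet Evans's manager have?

Harriet Evans reports to Jovan Wang. Jovan Wang's other direct reports are Viggo Kowalski — 1 peer.

1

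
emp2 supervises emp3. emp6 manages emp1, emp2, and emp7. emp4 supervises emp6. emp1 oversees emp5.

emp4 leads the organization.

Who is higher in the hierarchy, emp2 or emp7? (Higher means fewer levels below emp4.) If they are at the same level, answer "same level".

same level

Both emp2 and emp7 are 2 levels below emp4.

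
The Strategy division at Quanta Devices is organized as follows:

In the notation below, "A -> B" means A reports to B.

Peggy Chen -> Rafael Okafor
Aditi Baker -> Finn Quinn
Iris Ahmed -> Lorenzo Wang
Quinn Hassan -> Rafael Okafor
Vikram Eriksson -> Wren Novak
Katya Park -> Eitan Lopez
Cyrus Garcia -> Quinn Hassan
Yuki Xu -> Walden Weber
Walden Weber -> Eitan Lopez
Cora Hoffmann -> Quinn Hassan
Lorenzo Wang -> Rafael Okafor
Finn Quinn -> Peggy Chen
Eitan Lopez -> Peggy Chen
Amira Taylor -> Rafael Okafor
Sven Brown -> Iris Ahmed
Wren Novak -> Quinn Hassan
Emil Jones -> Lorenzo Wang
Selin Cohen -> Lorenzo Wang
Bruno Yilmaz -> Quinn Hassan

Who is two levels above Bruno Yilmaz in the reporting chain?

Rafael Okafor

Bruno Yilmaz reports to Quinn Hassan, and Quinn Hassan reports to Rafael Okafor. So Bruno Yilmaz's skip-level manager is Rafael Okafor.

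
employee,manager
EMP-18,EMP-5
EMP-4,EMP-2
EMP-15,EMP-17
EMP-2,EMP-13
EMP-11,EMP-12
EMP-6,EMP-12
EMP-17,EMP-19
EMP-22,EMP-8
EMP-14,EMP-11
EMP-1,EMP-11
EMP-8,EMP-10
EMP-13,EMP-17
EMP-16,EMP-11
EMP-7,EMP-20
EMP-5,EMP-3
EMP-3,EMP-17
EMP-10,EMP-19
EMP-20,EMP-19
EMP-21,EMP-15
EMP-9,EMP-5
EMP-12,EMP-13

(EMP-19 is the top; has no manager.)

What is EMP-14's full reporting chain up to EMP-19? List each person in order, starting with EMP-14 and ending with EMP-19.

EMP-14 -> EMP-11 -> EMP-12 -> EMP-13 -> EMP-17 -> EMP-19

EMP-14 reports to EMP-11. EMP-11 reports to EMP-12. EMP-12 reports to EMP-13. EMP-13 reports to EMP-17. EMP-17 reports to EMP-19. EMP-19 is at the top.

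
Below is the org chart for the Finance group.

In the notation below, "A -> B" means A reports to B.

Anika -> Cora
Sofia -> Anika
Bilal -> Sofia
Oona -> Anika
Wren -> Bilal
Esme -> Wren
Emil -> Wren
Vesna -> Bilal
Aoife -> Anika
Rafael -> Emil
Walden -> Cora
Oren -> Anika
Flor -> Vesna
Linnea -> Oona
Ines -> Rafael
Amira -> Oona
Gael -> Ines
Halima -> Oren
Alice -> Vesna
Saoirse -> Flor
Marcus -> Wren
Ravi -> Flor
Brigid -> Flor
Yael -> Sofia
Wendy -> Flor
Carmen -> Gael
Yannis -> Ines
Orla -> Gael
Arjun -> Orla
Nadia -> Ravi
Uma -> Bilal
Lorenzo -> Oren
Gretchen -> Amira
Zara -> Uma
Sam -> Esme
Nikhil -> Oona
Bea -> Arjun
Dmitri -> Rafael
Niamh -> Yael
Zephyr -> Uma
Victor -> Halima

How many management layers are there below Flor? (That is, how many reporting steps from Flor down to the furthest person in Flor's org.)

2

The longest chain under Flor runs Flor → Ravi → Nadia, which is 2 levels below Flor.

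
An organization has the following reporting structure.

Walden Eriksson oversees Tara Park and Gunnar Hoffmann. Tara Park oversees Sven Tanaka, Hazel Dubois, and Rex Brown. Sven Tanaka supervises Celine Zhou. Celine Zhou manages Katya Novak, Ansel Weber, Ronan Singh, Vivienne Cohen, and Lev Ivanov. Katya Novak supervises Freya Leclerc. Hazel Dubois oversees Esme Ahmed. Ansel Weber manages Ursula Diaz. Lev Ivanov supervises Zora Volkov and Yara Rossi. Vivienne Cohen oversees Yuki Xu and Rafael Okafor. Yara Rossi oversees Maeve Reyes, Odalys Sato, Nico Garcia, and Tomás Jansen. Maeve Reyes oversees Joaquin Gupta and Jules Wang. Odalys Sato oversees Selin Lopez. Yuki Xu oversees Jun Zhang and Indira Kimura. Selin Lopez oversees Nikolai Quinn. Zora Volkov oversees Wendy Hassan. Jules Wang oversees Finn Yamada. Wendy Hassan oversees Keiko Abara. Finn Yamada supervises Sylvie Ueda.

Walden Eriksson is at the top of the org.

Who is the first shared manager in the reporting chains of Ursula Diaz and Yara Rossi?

Ursula Diaz's chain of managers is Ansel Weber, Celine Zhou, Sven Tanaka, Tara Park, Walden Eriksson. Yara Rossi's chain of managers is Lev Ivanov, Celine Zhou, Sven Tanaka, Tara Park, Walden Eriksson. The first manager that appears in both chains is Celine Zhou.

Celine Zhou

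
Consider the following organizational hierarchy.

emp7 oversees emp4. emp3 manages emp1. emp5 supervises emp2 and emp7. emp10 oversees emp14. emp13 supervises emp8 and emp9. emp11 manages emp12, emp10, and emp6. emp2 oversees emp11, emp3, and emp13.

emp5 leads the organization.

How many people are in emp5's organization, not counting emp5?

13

emp5 directly manages emp2, emp7. Under emp2: emp13, emp9, emp8, emp3, emp1, emp11, emp6, emp10, emp14, emp12 (10). Under emp7: emp4 (1). So emp5's organization is 2 direct reports plus everyone under them: 11 + 2 = 13.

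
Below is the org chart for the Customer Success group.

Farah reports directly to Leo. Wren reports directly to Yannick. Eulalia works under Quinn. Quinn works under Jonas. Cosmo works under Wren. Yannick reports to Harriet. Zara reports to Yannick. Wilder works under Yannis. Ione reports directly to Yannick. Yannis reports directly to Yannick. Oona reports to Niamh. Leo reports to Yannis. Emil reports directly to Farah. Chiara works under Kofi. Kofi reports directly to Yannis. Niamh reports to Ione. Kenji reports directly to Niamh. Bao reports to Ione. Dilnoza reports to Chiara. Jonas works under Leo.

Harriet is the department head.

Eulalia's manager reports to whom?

Eulalia reports to Quinn, and Quinn reports to Jonas. So Eulalia's skip-level manager is Jonas.

Jonas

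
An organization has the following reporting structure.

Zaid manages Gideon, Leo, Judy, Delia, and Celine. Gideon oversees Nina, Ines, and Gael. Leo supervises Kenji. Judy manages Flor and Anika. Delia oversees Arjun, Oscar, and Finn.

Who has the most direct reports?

Direct-report counts: Zaid has 5; Delia has 3; Judy has 2; Leo has 1; Gideon has 3. The largest is 5, held by Zaid.

Zaid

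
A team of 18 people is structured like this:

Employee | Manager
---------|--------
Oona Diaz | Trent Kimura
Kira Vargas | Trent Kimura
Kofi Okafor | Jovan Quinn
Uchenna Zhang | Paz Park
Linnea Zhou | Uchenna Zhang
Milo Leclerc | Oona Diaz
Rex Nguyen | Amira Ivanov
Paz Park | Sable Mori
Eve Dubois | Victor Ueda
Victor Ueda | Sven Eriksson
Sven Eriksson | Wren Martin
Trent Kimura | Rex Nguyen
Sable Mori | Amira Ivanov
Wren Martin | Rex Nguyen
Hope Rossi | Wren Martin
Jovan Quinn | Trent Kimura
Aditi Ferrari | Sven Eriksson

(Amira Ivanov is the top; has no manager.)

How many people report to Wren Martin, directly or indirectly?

Wren Martin directly manages Sven Eriksson, Hope Rossi. Under Sven Eriksson: Aditi Ferrari, Victor Ueda, Eve Dubois (3). Hope Rossi has no reports. So Wren Martin's organization is 2 direct reports plus everyone under them: 4 + 1 = 5.

5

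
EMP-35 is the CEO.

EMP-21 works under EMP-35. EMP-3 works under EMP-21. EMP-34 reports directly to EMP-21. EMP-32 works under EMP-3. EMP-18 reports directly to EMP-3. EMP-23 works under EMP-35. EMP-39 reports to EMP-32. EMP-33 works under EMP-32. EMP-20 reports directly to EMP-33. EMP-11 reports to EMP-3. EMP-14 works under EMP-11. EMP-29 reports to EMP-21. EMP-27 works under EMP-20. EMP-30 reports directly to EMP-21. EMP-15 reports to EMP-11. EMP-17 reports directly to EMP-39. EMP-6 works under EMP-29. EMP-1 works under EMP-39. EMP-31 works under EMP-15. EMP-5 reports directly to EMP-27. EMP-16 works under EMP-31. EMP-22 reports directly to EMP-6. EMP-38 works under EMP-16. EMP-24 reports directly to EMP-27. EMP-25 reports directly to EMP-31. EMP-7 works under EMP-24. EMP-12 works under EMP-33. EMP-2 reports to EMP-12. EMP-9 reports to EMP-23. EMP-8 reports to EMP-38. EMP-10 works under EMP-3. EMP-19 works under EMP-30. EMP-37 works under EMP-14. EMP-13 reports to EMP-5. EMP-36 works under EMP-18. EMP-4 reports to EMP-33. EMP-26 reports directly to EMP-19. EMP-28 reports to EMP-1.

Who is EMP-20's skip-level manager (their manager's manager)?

EMP-32

EMP-20 reports to EMP-33, and EMP-33 reports to EMP-32. So EMP-20's skip-level manager is EMP-32.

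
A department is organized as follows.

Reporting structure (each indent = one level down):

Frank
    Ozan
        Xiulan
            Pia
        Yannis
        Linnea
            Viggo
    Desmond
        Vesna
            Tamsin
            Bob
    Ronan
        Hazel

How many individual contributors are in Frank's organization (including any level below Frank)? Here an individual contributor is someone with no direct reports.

6

The people in Frank's organization with no one reporting to them are Hazel, Bob, Tamsin, Viggo, Yannis, Pia. That is 6.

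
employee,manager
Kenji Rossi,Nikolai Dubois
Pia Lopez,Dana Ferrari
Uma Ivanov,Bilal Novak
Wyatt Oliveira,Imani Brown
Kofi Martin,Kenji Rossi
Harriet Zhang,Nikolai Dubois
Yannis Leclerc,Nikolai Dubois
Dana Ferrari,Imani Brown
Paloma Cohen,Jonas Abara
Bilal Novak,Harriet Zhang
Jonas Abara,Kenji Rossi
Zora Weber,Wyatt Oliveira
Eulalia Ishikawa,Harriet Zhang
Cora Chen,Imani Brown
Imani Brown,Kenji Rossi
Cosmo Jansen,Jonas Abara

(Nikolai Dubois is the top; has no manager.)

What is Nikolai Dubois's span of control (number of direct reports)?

Nikolai Dubois directly manages Kenji Rossi, Harriet Zhang, Yannis Leclerc. That is 3 direct reports.

3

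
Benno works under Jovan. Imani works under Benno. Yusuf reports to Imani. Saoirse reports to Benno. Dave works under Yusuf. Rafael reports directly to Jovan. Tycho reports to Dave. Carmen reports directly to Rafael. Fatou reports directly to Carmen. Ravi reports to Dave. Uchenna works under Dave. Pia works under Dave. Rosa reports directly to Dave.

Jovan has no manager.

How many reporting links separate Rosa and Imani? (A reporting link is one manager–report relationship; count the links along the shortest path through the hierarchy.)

Rosa is in Imani's organization: the chain from Rosa up to Imani is Rosa → Dave → Yusuf → Imani, which is 3 links.

3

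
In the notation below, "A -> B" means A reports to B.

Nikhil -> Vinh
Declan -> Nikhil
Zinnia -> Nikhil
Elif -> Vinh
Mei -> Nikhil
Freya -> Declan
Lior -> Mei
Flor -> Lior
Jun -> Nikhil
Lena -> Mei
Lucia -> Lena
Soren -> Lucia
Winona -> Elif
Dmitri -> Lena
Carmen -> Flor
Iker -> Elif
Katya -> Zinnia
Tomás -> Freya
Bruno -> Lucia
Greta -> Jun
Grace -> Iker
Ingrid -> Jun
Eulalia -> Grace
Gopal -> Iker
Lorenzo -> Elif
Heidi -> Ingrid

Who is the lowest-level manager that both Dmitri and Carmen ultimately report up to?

Mei

Dmitri's chain of managers is Lena, Mei, Nikhil, Vinh. Carmen's chain of managers is Flor, Lior, Mei, Nikhil, Vinh. The first manager that appears in both chains is Mei.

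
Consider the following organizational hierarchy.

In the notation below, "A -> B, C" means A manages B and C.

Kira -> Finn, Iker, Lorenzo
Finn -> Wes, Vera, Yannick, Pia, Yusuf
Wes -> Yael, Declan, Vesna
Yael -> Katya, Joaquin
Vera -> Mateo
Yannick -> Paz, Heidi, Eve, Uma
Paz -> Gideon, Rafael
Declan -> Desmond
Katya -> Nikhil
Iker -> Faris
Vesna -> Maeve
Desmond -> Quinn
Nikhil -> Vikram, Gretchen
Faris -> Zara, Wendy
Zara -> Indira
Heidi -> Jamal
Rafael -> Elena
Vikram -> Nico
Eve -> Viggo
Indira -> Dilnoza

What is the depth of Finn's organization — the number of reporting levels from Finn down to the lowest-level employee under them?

The longest chain under Finn runs Finn → Wes → Yael → Katya → Nikhil → Vikram → Nico, which is 6 levels below Finn.

6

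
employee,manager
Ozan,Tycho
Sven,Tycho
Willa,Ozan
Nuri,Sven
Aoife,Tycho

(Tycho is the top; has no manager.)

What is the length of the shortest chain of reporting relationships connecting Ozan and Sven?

2

Ozan is 1 level below Tycho, and Sven is 1 level below Tycho (their lowest common manager). The shortest path runs up from Ozan to Tycho and back down to Sven: 1 + 1 = 2 links.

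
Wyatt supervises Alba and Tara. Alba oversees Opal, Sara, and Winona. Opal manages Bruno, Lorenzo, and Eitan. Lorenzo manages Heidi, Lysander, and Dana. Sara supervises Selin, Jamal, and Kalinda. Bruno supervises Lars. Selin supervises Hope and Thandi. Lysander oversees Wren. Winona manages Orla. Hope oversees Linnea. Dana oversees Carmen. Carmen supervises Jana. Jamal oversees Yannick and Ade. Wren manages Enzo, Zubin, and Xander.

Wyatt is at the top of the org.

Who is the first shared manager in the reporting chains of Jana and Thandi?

Alba

Jana's chain of managers is Carmen, Dana, Lorenzo, Opal, Alba, Wyatt. Thandi's chain of managers is Selin, Sara, Alba, Wyatt. The first manager that appears in both chains is Alba.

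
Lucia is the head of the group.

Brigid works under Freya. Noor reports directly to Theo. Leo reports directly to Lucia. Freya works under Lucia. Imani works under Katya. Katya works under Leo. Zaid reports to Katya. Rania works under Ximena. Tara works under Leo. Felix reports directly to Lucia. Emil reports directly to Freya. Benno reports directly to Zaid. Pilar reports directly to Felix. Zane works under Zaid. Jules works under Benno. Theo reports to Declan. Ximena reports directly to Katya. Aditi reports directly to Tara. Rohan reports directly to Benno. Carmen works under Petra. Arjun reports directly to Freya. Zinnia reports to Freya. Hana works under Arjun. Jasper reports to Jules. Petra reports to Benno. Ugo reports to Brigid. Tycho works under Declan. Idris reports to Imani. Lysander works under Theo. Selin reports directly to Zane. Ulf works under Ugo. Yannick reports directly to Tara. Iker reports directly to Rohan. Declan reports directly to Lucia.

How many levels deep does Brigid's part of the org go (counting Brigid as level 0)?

The longest chain under Brigid runs Brigid → Ugo → Ulf, which is 2 levels below Brigid.

2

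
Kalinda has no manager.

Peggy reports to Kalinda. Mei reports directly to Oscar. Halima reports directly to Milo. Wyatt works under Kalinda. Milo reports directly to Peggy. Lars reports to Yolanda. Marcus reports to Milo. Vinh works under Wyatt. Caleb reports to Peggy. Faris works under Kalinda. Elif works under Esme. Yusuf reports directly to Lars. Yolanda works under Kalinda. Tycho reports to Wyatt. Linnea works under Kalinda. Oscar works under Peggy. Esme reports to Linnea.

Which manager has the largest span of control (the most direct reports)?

Kalinda

Direct-report counts: Kalinda has 5; Yolanda has 1; Lars has 1; Wyatt has 2; Peggy has 3; Oscar has 1; Milo has 2; Linnea has 1; Esme has 1. The largest is 5, held by Kalinda.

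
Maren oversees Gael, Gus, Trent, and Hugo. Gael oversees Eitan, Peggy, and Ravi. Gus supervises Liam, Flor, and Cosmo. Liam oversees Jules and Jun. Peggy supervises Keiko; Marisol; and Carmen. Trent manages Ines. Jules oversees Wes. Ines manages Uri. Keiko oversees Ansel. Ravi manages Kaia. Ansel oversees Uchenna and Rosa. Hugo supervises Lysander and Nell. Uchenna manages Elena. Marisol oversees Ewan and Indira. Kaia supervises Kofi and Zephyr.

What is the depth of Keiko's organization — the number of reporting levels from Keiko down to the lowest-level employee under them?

The longest chain under Keiko runs Keiko → Ansel → Uchenna → Elena, which is 3 levels below Keiko.

3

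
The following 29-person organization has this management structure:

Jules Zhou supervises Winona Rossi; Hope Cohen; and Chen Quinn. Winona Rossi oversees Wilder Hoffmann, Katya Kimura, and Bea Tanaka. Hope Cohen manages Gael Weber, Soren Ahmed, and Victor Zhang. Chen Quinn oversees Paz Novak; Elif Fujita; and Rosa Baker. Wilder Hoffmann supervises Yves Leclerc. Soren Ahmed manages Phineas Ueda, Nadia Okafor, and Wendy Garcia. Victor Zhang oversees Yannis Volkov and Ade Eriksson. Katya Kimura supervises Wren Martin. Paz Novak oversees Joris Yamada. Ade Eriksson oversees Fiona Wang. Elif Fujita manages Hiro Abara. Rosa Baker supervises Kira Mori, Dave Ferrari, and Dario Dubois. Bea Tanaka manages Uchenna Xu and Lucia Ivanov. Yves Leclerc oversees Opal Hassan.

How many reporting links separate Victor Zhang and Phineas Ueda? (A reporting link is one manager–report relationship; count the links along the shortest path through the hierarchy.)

Victor Zhang is 1 level below Hope Cohen, and Phineas Ueda is 2 levels below Hope Cohen (their lowest common manager). The shortest path runs up from Victor Zhang to Hope Cohen and back down to Phineas Ueda: 1 + 2 = 3 links.

3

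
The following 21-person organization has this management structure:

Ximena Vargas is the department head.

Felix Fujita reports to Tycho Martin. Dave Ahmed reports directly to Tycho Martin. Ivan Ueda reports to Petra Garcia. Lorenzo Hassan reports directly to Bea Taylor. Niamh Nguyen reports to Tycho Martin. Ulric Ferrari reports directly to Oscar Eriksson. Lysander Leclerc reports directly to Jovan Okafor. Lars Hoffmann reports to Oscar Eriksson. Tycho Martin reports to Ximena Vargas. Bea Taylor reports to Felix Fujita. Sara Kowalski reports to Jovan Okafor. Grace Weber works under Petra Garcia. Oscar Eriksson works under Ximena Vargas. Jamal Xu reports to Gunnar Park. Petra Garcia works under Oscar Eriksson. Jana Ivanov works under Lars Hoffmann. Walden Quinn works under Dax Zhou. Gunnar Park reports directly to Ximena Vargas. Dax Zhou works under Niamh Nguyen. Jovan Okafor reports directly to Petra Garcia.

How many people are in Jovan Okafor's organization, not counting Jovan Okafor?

2

Jovan Okafor directly manages Sara Kowalski, Lysander Leclerc. Sara Kowalski has no reports. Lysander Leclerc has no reports. So Jovan Okafor's organization is 2 direct reports plus everyone under them: 1 + 1 = 2.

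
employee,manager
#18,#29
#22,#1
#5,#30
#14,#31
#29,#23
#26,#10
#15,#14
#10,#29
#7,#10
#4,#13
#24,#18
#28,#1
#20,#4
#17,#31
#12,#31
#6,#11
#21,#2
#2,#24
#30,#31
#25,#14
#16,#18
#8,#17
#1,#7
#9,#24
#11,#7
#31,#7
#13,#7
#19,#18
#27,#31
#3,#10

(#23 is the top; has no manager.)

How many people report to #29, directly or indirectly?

#29 directly manages #18, #10. Under #18: #16, #19, #24, #9, #2, #21 (6). Under #10: #26, #3, #7, #11, #6, #13, #4, #20, #31, #12, #17, #8, #27, #30, #5, #14, #15, #25, #1, #28, #22 (21). So #29's organization is 2 direct reports plus everyone under them: 7 + 22 = 29.

29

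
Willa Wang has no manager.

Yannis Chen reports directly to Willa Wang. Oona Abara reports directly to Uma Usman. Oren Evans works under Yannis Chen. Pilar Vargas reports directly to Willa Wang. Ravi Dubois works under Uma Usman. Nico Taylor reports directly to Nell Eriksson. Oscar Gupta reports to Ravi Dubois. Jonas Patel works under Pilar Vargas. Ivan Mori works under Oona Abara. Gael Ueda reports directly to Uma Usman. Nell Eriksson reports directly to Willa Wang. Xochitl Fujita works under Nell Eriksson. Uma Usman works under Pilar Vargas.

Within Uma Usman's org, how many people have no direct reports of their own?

The people in Uma Usman's organization with no one reporting to them are Gael Ueda, Ivan Mori, Oscar Gupta. That is 3.

3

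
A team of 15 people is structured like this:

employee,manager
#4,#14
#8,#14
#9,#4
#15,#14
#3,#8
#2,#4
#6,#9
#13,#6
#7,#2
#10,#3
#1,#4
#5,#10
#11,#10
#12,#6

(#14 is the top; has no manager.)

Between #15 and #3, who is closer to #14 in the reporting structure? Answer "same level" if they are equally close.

#15 is 1 level below #14; #3 is 2. #15 is higher.

#15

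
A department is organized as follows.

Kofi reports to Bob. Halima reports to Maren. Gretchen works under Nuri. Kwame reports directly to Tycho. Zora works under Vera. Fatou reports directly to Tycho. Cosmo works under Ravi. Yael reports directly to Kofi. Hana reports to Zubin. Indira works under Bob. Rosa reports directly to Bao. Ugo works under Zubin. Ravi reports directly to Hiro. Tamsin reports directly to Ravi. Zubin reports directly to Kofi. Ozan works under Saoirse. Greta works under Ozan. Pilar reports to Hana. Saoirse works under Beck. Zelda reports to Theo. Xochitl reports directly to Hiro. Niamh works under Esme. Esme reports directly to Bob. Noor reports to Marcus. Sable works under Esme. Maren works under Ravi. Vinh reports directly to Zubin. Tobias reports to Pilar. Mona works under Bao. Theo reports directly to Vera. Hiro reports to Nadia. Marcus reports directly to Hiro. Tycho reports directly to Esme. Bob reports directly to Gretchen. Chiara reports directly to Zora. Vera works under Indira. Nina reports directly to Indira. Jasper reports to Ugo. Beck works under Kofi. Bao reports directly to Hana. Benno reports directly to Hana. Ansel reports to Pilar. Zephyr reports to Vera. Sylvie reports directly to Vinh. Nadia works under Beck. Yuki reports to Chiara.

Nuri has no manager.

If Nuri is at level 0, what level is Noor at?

Chain from Noor up to Nuri: Noor → Marcus → Hiro → Nadia → Beck → Kofi → Bob → Gretchen → Nuri. That is 8 steps up, so Noor is 8 levels below Nuri.

8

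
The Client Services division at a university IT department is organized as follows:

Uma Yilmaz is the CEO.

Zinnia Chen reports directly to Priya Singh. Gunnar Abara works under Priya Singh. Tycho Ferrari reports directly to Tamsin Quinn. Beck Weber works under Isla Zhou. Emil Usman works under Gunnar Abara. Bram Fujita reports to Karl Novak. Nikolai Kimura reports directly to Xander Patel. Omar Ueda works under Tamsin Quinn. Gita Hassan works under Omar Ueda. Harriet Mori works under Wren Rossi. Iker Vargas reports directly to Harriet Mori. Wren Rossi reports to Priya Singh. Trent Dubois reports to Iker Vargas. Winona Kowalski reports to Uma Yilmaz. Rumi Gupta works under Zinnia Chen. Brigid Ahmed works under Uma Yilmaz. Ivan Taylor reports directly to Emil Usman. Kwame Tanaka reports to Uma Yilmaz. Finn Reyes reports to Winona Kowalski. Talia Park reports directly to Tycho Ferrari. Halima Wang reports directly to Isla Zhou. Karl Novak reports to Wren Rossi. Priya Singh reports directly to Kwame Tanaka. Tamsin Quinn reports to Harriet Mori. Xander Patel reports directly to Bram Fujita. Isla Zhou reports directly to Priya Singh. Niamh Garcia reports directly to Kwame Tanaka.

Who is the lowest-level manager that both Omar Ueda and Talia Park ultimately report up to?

Tamsin Quinn

Omar Ueda's chain of managers is Tamsin Quinn, Harriet Mori, Wren Rossi, Priya Singh, Kwame Tanaka, Uma Yilmaz. Talia Park's chain of managers is Tycho Ferrari, Tamsin Quinn, Harriet Mori, Wren Rossi, Priya Singh, Kwame Tanaka, Uma Yilmaz. The first manager that appears in both chains is Tamsin Quinn.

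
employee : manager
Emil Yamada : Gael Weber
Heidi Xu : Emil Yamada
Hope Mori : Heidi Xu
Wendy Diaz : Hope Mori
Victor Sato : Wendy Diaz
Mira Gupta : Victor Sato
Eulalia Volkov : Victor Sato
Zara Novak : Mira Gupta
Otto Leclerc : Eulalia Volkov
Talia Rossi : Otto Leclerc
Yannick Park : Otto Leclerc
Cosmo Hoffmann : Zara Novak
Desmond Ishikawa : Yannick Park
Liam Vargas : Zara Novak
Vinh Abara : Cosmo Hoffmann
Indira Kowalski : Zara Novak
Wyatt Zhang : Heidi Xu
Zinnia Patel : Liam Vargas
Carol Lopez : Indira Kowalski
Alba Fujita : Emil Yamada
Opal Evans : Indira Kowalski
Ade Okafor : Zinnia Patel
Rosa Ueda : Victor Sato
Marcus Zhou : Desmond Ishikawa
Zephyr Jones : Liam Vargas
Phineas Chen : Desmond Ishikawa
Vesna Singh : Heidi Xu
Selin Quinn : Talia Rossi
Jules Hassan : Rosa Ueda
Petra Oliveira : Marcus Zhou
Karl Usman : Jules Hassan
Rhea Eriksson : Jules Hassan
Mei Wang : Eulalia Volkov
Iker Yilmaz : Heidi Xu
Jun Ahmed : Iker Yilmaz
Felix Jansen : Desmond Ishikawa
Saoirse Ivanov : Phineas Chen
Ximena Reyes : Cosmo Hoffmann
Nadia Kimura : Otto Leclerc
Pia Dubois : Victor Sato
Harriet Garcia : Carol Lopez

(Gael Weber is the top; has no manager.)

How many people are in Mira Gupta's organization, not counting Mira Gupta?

12

Mira Gupta directly manages Zara Novak. Under Zara Novak: Indira Kowalski, Opal Evans, Carol Lopez, Harriet Garcia, Liam Vargas, Zephyr Jones, Zinnia Patel, Ade Okafor, Cosmo Hoffmann, Ximena Reyes, Vinh Abara (11). That's 12 in total.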